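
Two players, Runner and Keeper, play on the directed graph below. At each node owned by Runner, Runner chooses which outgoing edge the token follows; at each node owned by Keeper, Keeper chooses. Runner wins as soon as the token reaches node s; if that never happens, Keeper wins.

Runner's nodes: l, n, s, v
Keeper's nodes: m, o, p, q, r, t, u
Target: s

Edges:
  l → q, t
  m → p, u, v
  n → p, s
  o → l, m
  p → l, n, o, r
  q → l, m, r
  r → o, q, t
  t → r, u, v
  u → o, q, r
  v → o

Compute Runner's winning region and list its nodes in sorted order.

n, s

A0 = {s}
A1: add {n} — n (Runner) has n→s.
A2 = A1; e.g. l (Runner) has no edge into A1. Fixed point.
Runner's winning region = {n, s}.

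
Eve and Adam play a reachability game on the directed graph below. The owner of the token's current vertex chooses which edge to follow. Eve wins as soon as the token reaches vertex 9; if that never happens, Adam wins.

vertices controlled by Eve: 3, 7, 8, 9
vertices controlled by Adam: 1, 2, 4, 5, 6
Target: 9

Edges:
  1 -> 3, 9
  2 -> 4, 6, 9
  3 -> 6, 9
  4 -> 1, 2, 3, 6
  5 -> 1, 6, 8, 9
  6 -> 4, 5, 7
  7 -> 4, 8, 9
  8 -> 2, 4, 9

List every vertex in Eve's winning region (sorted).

A0 = {9}
A1: add {3, 7, 8} — 3 (Eve) has 3→9; 7 (Eve) has 7→9; 8 (Eve) has 8→9.
A2: add {1} — 1 (Adam): all of {3, 9} already in.
A3 = A2; e.g. 2 (Adam) can still go to 4. Fixed point.
Eve's winning region = {1, 3, 7, 8, 9}.

1, 3, 7, 8, 9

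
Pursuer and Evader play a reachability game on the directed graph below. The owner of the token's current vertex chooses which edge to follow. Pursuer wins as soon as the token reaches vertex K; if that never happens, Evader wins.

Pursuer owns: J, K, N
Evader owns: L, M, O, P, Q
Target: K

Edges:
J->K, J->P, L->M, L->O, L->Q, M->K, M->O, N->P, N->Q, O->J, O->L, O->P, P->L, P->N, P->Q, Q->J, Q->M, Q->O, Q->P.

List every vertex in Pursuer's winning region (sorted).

A0 = {K}
A1: add {J} — J (Pursuer) has J→K.
A2 = A1; e.g. L (Evader) can still go to M. Fixed point.
Pursuer's winning region = {J, K}.

J, K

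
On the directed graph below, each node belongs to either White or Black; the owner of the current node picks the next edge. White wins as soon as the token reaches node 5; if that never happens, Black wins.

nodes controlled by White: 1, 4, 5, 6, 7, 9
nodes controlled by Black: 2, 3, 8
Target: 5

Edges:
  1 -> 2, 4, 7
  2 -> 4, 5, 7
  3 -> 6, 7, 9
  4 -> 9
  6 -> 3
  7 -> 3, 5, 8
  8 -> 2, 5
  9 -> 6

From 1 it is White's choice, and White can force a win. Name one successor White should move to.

7

A0 = {5}
A1: add {7} — 7 (White) has 7→5.
A2: add {1} — 1 (White) has 1→7.
A3 = A2; e.g. 2 (Black) can still go to 4. Fixed point.
From 1, successor 7 is in the attractor (rank 1); the other successors 2, 4 are not.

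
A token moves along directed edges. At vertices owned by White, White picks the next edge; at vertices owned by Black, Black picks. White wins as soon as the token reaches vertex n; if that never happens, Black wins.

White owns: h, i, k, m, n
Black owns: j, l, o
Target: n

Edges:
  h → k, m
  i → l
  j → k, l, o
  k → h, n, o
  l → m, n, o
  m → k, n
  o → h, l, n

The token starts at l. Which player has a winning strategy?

A0 = {n}
A1: add {k, m} — k (White) has k→n; m (White) has m→n.
A2: add {h} — h (White) has h→k.
A3 = A2; e.g. i (White) has no edge into A2. Fixed point.
l never enters the attractor, so Black can avoid the target forever.

Black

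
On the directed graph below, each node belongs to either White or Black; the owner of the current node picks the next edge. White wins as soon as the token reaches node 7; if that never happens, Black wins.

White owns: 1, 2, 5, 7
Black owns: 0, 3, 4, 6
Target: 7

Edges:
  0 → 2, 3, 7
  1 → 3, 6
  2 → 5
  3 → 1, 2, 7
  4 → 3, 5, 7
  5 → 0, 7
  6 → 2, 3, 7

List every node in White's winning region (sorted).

2, 5, 7

A0 = {7}
A1: add {5} — 5 (White) has 5→7.
A2: add {2} — 2 (White) has 2→5.
A3 = A2; e.g. 0 (Black) can still go to 3. Fixed point.
White's winning region = {2, 5, 7}.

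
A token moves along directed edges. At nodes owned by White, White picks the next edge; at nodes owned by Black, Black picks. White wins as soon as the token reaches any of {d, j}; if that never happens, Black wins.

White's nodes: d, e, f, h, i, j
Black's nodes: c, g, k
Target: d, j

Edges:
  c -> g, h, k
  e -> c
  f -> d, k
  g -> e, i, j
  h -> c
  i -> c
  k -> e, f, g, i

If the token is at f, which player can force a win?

White

A0 = {d, j}
A1: add {f} — f (White) has f→d.
A2 = A1; e.g. c (Black) can still go to g. Fixed point.
f ∈ A1, so White can force the target.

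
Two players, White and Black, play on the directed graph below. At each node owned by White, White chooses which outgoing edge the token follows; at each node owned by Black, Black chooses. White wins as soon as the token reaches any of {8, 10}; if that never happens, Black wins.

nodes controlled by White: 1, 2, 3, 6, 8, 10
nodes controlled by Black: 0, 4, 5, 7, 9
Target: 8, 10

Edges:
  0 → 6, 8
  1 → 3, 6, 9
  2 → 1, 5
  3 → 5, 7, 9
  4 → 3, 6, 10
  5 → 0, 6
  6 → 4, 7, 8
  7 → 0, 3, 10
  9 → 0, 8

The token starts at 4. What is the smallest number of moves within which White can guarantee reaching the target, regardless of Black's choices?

5

A0 = {8, 10}
A1: add {6} — 6 (White) has 6→8.
A2: add {0, 1} — 0 (Black): all of {6, 8} already in; 1 (White) has 1→6.
A3: add {2, 5, 9} — 2 (White) has 2→1; 5 (Black): all of {0, 6} already in; 9 (Black): all of {0, 8} already in.
A4: add {3} — 3 (White) has 3→5.
A5: add {4, 7} — 4 (Black): all of {3, 6, 10} already in; 7 (Black): all of {0, 3, 10} already in.
A5 = all vertices. Fixed point.
4 enters the attractor at level 5, so White can force the target in 5 moves from there.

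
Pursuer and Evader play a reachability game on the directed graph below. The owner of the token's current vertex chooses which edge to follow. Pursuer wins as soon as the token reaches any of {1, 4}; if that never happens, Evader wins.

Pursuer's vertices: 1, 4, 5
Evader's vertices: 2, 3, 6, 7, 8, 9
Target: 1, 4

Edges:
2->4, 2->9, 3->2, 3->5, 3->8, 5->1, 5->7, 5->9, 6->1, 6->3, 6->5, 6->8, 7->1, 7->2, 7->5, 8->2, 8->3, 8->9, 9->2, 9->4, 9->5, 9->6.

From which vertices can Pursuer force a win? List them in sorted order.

A0 = {1, 4}
A1: add {5} — 5 (Pursuer) has 5→1.
A2 = A1; e.g. 2 (Evader) can still go to 9. Fixed point.
Pursuer's winning region = {1, 4, 5}.

1, 4, 5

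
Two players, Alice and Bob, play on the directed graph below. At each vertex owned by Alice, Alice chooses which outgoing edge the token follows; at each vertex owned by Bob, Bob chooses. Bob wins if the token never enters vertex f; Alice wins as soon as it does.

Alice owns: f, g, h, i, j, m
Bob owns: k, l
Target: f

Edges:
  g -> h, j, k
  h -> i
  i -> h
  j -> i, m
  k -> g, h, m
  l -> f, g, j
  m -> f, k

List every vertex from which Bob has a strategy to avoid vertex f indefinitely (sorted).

h, i, k

A0 = {f}
A1: add {m} — m (Alice) has m→f.
A2: add {j} — j (Alice) has j→m.
A3: add {g} — g (Alice) has g→j.
A4: add {l} — l (Bob): all of {f, g, j} already in.
A5 = A4; e.g. h (Alice) has no edge into A4. Fixed point.
Alice's attractor = {f, g, j, l, m}; Bob avoids the target exactly from the complement.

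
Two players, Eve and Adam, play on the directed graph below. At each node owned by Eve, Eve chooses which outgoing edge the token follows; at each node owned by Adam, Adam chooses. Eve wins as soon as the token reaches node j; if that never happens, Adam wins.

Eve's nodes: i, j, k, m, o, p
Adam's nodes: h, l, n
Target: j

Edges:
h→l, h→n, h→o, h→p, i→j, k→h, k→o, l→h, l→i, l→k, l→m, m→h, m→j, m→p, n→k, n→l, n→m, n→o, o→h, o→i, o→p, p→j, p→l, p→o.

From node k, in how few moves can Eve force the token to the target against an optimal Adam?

3

A0 = {j}
A1: add {i, m, p} — i (Eve) has i→j; m (Eve) has m→j; p (Eve) has p→j.
A2: add {o} — o (Eve) has o→i.
A3: add {k} — k (Eve) has k→o.
A4 = A3; e.g. h (Adam) can still go to l. Fixed point.
k enters the attractor at level 3, so Eve can force the target in 3 moves from there.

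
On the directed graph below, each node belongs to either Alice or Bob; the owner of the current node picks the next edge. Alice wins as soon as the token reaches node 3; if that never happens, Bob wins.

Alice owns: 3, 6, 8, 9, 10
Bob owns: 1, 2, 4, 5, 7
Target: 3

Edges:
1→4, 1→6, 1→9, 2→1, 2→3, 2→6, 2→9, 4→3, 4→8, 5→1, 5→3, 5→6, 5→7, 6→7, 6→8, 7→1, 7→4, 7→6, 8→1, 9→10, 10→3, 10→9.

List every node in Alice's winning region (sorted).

A0 = {3}
A1: add {10} — 10 (Alice) has 10→3.
A2: add {9} — 9 (Alice) has 9→10.
A3 = A2; e.g. 1 (Bob) can still go to 4. Fixed point.
Alice's winning region = {3, 9, 10}.

3, 9, 10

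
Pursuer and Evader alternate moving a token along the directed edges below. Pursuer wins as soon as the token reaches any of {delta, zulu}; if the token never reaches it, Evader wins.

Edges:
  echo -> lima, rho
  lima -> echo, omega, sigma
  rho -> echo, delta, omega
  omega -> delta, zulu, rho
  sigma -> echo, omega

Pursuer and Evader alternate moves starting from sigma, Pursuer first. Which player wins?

Track states (vertex, player-to-move).
A0 = {(delta,Pursuer), (delta,Evader), (zulu,Pursuer), (zulu,Evader)}
A1: add {(rho,Pursuer), (omega,Pursuer)}.
A2: add {(omega,Evader)}.
A3: add {(lima,Pursuer), (sigma,Pursuer)}.
(sigma,Pursuer) ∈ A3 ⇒ Pursuer forces the target.

Pursuer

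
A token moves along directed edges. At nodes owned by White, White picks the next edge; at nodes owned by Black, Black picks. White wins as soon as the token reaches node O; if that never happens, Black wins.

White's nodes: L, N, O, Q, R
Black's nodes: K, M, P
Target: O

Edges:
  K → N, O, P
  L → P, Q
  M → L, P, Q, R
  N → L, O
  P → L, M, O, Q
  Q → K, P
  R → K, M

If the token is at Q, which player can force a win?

A0 = {O}
A1: add {N} — N (White) has N→O.
A2 = A1; e.g. K (Black) can still go to P. Fixed point.
Q never enters the attractor, so Black can avoid the target forever.

Black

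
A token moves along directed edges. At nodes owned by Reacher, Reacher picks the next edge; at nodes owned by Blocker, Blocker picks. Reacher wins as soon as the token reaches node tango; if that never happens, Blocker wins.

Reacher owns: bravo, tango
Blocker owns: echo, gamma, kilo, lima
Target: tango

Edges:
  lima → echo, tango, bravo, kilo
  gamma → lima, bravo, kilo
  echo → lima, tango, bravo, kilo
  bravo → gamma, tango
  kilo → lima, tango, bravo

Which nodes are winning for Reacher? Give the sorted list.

A0 = {tango}
A1: add {bravo} — bravo (Reacher) has bravo→tango.
A2 = A1; e.g. lima (Blocker) can still go to echo. Fixed point.
Reacher's winning region = {bravo, tango}.

bravo, tango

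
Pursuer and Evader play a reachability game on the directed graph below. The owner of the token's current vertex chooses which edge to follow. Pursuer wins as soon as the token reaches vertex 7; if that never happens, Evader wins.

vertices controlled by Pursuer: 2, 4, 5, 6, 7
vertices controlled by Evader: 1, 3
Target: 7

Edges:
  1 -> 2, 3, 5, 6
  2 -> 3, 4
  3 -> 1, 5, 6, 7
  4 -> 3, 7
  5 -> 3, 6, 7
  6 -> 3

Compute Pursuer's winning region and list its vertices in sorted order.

2, 4, 5, 7

A0 = {7}
A1: add {4, 5} — 4 (Pursuer) has 4→7; 5 (Pursuer) has 5→7.
A2: add {2} — 2 (Pursuer) has 2→4.
A3 = A2; e.g. 1 (Evader) can still go to 3. Fixed point.
Pursuer's winning region = {2, 4, 5, 7}.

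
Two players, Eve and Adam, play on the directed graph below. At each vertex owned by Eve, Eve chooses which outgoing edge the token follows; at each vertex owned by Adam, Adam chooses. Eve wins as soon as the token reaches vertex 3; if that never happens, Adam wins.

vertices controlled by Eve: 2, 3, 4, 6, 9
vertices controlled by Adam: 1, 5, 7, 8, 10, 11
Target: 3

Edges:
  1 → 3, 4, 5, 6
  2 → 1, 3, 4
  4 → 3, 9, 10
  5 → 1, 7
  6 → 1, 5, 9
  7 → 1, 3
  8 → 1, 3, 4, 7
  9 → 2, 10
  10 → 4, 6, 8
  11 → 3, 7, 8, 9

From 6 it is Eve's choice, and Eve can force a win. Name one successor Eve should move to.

9

A0 = {3}
A1: add {2, 4} — 2 (Eve) has 2→3; 4 (Eve) has 4→3.
A2: add {9} — 9 (Eve) has 9→2.
A3: add {6} — 6 (Eve) has 6→9.
A4 = A3; e.g. 1 (Adam) can still go to 5. Fixed point.
From 6, successor 9 is in the attractor (rank 2); the other successors 1, 5 are not.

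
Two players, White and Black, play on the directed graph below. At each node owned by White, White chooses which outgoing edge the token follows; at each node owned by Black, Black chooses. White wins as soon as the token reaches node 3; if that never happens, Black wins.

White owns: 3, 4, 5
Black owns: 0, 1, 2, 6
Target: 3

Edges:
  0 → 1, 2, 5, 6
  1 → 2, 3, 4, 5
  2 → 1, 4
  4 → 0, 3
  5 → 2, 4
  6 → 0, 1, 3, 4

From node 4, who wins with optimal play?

White

A0 = {3}
A1: add {4} — 4 (White) has 4→3.
4 ∈ A1, so White can force the target.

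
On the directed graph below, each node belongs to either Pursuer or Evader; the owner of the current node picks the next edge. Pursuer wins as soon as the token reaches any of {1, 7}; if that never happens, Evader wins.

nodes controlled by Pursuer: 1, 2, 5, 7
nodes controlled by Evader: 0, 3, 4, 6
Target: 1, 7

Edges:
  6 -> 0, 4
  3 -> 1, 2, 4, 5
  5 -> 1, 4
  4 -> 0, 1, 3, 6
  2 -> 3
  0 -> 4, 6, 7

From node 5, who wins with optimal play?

Pursuer

A0 = {1, 7}
A1: add {5} — 5 (Pursuer) has 5→1.
A2 = A1; e.g. 0 (Evader) can still go to 4. Fixed point.
5 ∈ A1, so Pursuer can force the target.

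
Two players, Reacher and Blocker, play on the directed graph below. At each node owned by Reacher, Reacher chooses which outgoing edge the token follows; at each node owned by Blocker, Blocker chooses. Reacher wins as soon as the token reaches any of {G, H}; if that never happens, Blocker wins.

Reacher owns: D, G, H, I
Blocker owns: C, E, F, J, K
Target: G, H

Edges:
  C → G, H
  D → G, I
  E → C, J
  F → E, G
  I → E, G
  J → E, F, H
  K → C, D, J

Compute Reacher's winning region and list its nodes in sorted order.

C, D, G, H, I

A0 = {G, H}
A1: add {C, D, I} — C (Blocker): all of {G, H} already in; D (Reacher) has D→G; I (Reacher) has I→G.
A2 = A1; e.g. E (Blocker) can still go to J. Fixed point.
Reacher's winning region = {C, D, G, H, I}.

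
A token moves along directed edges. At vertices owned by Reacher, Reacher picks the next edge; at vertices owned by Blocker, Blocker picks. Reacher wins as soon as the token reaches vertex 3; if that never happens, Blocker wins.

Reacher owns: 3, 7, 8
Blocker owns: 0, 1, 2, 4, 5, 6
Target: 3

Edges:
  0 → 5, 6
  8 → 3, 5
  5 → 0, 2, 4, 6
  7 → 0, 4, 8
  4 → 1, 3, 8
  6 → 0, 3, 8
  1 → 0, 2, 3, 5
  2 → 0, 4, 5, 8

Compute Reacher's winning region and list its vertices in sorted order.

3, 7, 8

A0 = {3}
A1: add {8} — 8 (Reacher) has 8→3.
A2: add {7} — 7 (Reacher) has 7→8.
A3 = A2; e.g. 0 (Blocker) can still go to 5. Fixed point.
Reacher's winning region = {3, 7, 8}.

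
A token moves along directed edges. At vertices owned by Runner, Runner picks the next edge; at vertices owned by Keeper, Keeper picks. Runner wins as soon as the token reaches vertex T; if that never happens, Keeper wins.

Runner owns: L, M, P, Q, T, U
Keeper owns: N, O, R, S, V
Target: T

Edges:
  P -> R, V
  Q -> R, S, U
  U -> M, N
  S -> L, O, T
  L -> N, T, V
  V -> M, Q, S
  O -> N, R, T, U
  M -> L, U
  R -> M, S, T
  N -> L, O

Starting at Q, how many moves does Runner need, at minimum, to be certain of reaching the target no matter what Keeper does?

A0 = {T}
A1: add {L} — L (Runner) has L→T.
A2: add {M} — M (Runner) has M→L.
A3: add {U} — U (Runner) has U→M.
A4: add {Q} — Q (Runner) has Q→U.
A5 = A4; e.g. N (Keeper) can still go to O. Fixed point.
Q enters the attractor at level 4, so Runner can force the target in 4 moves from there.

4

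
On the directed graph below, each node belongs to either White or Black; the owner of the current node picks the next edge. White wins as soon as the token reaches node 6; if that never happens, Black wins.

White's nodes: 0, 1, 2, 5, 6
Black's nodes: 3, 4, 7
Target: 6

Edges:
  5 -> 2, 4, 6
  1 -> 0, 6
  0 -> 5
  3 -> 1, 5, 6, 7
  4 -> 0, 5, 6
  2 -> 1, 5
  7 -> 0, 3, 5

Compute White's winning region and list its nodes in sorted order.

A0 = {6}
A1: add {1, 5} — 1 (White) has 1→6; 5 (White) has 5→6.
A2: add {0, 2} — 0 (White) has 0→5; 2 (White) has 2→1.
A3: add {4} — 4 (Black): all of {0, 5, 6} already in.
A4 = A3; e.g. 3 (Black) can still go to 7. Fixed point.
White's winning region = {0, 1, 2, 4, 5, 6}.

0, 1, 2, 4, 5, 6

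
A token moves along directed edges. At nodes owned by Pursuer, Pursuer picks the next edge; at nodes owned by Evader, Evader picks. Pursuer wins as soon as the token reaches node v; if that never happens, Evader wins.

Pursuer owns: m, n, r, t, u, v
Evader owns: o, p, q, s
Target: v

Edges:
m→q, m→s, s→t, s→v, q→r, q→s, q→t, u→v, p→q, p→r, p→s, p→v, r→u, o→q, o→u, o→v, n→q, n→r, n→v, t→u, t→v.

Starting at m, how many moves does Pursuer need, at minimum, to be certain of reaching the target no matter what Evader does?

A0 = {v}
A1: add {n, t, u} — n (Pursuer) has n→v; t (Pursuer) has t→v; u (Pursuer) has u→v.
A2: add {r, s} — r (Pursuer) has r→u; s (Evader): all of {t, v} already in.
A3: add {m, q} — m (Pursuer) has m→s; q (Evader): all of {r, s, t} already in.
m enters the attractor at level 3, so Pursuer can force the target in 3 moves from there.

3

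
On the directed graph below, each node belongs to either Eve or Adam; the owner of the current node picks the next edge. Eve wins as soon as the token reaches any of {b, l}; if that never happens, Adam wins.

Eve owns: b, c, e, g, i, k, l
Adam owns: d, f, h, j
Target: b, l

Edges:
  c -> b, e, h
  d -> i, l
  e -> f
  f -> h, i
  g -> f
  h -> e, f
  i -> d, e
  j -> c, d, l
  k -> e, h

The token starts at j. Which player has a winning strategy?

Adam

A0 = {b, l}
A1: add {c} — c (Eve) has c→b.
A2 = A1; e.g. d (Adam) can still go to i. Fixed point.
j never enters the attractor, so Adam can avoid the target forever.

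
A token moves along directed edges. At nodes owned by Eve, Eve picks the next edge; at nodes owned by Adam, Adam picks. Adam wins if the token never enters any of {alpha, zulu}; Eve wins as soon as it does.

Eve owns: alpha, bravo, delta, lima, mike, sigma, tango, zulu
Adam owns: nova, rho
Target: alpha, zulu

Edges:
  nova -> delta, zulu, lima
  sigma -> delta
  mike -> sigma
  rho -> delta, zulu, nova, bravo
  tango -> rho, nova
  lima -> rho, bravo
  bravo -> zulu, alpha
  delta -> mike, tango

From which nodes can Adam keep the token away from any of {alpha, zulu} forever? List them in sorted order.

delta, mike, nova, rho, sigma, tango

A0 = {alpha, zulu}
A1: add {bravo} — bravo (Eve) has bravo→zulu.
A2: add {lima} — lima (Eve) has lima→bravo.
A3 = A2; e.g. delta (Eve) has no edge into A2. Fixed point.
Eve's attractor = {alpha, bravo, lima, zulu}; Adam avoids the target exactly from the complement.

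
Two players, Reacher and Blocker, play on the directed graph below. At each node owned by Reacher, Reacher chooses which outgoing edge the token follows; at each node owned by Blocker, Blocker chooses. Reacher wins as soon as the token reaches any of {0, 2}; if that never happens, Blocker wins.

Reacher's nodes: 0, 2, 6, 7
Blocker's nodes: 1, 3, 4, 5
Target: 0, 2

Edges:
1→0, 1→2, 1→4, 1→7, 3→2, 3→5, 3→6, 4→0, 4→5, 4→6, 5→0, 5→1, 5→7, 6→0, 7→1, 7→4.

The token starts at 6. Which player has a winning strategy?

A0 = {0, 2}
A1: add {6} — 6 (Reacher) has 6→0.
A2 = A1; e.g. 1 (Blocker) can still go to 4. Fixed point.
6 ∈ A1, so Reacher can force the target.

Reacher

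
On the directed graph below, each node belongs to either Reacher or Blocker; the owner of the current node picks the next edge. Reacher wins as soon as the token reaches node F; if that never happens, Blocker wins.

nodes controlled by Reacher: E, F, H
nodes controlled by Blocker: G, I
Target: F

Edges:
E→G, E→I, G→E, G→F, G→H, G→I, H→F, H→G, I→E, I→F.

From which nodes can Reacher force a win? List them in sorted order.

A0 = {F}
A1: add {H} — H (Reacher) has H→F.
A2 = A1; e.g. E (Reacher) has no edge into A1. Fixed point.
Reacher's winning region = {F, H}.

F, H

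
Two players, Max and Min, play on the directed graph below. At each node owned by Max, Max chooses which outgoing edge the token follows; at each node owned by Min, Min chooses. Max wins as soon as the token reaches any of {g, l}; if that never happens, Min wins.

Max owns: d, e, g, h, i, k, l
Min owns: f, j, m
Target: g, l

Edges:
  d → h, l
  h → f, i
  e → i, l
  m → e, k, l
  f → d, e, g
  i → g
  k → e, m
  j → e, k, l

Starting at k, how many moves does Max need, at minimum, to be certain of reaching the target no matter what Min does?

2

A0 = {g, l}
A1: add {d, e, i} — d (Max) has d→l; e (Max) has e→l; i (Max) has i→g.
A2: add {f, h, k} — f (Min): all of {d, e, g} already in; h (Max) has h→i; k (Max) has k→e.
k enters the attractor at level 2, so Max can force the target in 2 moves from there.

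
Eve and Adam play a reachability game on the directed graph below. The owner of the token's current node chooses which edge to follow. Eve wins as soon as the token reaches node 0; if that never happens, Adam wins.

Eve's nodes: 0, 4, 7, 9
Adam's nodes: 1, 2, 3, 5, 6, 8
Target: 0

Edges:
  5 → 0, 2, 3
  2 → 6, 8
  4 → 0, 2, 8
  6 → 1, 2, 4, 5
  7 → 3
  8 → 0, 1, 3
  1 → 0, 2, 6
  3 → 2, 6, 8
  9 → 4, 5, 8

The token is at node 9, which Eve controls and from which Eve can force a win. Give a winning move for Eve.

A0 = {0}
A1: add {4} — 4 (Eve) has 4→0.
A2: add {9} — 9 (Eve) has 9→4.
A3 = A2; e.g. 1 (Adam) can still go to 2. Fixed point.
From 9, successor 4 is in the attractor (rank 1); the other successors 5, 8 are not.

4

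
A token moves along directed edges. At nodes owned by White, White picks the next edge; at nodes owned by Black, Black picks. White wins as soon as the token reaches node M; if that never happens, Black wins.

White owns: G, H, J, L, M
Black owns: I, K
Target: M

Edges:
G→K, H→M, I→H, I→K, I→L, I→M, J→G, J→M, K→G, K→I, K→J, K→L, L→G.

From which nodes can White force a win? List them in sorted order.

H, J, M

A0 = {M}
A1: add {H, J} — H (White) has H→M; J (White) has J→M.
A2 = A1; e.g. G (White) has no edge into A1. Fixed point.
White's winning region = {H, J, M}.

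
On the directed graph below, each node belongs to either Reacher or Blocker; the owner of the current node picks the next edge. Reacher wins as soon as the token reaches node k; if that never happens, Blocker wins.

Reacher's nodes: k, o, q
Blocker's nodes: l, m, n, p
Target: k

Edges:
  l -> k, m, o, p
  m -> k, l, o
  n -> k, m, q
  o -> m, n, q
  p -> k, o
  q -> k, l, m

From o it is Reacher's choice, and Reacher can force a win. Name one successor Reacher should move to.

q

A0 = {k}
A1: add {q} — q (Reacher) has q→k.
A2: add {o} — o (Reacher) has o→q.
A3: add {p} — p (Blocker): all of {k, o} already in.
A4 = A3; e.g. l (Blocker) can still go to m. Fixed point.
From o, successor q is in the attractor (rank 1); the other successors m, n are not.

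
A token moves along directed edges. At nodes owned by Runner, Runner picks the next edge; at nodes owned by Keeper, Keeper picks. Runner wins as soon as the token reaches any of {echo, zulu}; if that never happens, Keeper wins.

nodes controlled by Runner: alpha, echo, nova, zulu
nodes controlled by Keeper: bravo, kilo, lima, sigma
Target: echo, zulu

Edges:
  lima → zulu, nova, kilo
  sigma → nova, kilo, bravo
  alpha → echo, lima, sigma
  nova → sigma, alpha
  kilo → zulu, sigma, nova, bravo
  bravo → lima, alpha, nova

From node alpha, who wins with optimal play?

Runner

A0 = {echo, zulu}
A1: add {alpha} — alpha (Runner) has alpha→echo.
alpha ∈ A1, so Runner can force the target.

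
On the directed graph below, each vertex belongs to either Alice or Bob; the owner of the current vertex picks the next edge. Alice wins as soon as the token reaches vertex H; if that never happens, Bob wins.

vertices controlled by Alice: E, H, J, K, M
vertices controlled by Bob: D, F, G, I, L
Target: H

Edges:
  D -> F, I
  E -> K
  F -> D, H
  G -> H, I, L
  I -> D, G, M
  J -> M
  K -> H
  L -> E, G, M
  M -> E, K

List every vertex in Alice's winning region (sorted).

A0 = {H}
A1: add {K} — K (Alice) has K→H.
A2: add {E, M} — E (Alice) has E→K; M (Alice) has M→K.
A3: add {J} — J (Alice) has J→M.
A4 = A3; e.g. D (Bob) can still go to F. Fixed point.
Alice's winning region = {E, H, J, K, M}.

E, H, J, K, M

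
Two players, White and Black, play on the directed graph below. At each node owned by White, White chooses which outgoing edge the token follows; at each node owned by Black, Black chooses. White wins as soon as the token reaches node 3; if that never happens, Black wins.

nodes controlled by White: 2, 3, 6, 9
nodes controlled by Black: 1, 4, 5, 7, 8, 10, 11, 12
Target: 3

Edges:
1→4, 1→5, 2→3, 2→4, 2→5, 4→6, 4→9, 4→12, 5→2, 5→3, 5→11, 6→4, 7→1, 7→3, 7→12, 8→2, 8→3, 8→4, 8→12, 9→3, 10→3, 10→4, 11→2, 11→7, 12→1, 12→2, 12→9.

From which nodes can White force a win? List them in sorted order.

A0 = {3}
A1: add {2, 9} — 2 (White) has 2→3; 9 (White) has 9→3.
A2 = A1; e.g. 1 (Black) can still go to 4. Fixed point.
White's winning region = {2, 3, 9}.

2, 3, 9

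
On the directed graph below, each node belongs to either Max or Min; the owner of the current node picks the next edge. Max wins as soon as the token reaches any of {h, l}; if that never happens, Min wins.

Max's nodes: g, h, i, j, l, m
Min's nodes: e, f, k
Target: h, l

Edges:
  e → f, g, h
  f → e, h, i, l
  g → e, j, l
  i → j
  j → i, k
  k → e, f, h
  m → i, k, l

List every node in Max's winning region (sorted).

A0 = {h, l}
A1: add {g, m} — g (Max) has g→l; m (Max) has m→l.
A2 = A1; e.g. e (Min) can still go to f. Fixed point.
Max's winning region = {g, h, l, m}.

g, h, l, m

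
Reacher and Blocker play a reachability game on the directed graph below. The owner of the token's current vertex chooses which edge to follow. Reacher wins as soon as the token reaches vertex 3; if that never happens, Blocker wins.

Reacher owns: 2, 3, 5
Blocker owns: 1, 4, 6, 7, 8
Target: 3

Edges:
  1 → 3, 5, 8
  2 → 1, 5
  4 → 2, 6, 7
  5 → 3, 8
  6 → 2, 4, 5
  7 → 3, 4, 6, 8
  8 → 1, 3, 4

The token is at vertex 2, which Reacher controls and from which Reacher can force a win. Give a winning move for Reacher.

5

A0 = {3}
A1: add {5} — 5 (Reacher) has 5→3.
A2: add {2} — 2 (Reacher) has 2→5.
A3 = A2; e.g. 1 (Blocker) can still go to 8. Fixed point.
From 2, successor 5 is in the attractor (rank 1); the other successor 1 is not.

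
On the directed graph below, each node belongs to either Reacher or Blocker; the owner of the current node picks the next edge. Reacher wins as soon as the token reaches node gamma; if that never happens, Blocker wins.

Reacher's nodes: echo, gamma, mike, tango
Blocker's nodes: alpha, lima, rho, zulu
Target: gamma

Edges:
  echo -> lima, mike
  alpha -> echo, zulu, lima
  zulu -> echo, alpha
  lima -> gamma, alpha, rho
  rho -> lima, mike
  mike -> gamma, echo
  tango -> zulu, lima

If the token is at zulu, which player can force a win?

A0 = {gamma}
A1: add {mike} — mike (Reacher) has mike→gamma.
A2: add {echo} — echo (Reacher) has echo→mike.
A3 = A2; e.g. alpha (Blocker) can still go to zulu. Fixed point.
zulu never enters the attractor, so Blocker can avoid the target forever.

Blocker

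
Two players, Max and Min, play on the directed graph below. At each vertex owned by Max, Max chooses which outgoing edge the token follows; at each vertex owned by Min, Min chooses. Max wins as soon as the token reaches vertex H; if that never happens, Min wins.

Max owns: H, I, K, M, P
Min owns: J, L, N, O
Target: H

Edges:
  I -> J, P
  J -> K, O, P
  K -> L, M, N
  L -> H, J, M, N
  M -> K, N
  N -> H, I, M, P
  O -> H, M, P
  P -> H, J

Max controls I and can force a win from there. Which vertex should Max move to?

P

A0 = {H}
A1: add {P} — P (Max) has P→H.
A2: add {I} — I (Max) has I→P.
A3 = A2; e.g. J (Min) can still go to K. Fixed point.
From I, successor P is in the attractor (rank 1); the other successor J is not.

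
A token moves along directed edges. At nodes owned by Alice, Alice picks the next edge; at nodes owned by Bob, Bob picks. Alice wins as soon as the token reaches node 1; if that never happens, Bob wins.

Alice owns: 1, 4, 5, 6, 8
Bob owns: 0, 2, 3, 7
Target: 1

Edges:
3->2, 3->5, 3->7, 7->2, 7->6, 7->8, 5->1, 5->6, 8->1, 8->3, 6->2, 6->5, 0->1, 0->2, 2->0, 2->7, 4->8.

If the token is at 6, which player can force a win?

Alice

A0 = {1}
A1: add {5, 8} — 5 (Alice) has 5→1; 8 (Alice) has 8→1.
A2: add {4, 6} — 4 (Alice) has 4→8; 6 (Alice) has 6→5.
A3 = A2; e.g. 0 (Bob) can still go to 2. Fixed point.
6 ∈ A2, so Alice can force the target.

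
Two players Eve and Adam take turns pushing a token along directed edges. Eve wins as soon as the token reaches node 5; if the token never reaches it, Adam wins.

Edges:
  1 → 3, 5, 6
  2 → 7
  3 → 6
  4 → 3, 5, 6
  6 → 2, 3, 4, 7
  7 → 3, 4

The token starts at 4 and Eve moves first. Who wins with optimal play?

Track states (vertex, player-to-move).
A0 = {(5,Eve), (5,Adam)}
A1: add {(1,Eve), (4,Eve)}.
(4,Eve) ∈ A1 ⇒ Eve forces the target.

Eve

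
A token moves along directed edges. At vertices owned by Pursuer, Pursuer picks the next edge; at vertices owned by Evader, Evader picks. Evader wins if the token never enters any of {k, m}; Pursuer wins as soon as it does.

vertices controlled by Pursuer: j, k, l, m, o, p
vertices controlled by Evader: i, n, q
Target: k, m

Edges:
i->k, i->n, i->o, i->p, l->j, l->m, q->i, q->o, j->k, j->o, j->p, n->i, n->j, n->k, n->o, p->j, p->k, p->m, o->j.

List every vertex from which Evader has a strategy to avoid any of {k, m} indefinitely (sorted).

A0 = {k, m}
A1: add {j, l, p} — j (Pursuer) has j→k; l (Pursuer) has l→m; p (Pursuer) has p→k.
A2: add {o} — o (Pursuer) has o→j.
A3 = A2; e.g. i (Evader) can still go to n. Fixed point.
Pursuer's attractor = {j, k, l, m, o, p}; Evader avoids the target exactly from the complement.

i, n, q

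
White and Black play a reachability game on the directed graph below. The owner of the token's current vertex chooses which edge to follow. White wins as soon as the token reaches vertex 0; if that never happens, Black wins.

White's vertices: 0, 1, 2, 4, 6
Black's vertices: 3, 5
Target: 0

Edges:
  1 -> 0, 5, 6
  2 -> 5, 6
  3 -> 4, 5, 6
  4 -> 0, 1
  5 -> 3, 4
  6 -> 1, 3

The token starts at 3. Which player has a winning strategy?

A0 = {0}
A1: add {1, 4} — 1 (White) has 1→0; 4 (White) has 4→0.
A2: add {6} — 6 (White) has 6→1.
A3: add {2} — 2 (White) has 2→6.
A4 = A3; e.g. 3 (Black) can still go to 5. Fixed point.
3 never enters the attractor, so Black can avoid the target forever.

Black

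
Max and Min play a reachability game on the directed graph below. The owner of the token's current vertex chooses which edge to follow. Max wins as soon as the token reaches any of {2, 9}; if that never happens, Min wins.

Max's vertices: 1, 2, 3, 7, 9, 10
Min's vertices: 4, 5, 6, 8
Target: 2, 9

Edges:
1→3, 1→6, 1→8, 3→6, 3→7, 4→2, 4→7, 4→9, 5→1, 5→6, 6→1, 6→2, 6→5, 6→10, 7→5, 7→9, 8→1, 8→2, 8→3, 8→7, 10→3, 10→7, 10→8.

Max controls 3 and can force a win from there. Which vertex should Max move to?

7

A0 = {2, 9}
A1: add {7} — 7 (Max) has 7→9.
A2: add {3, 4, 10} — 3 (Max) has 3→7; 4 (Min): all of {2, 7, 9} already in; 10 (Max) has 10→7.
A3: add {1} — 1 (Max) has 1→3.
A4: add {8} — 8 (Min): all of {1, 2, 3, 7} already in.
A5 = A4; e.g. 5 (Min) can still go to 6. Fixed point.
From 3, successor 7 is in the attractor (rank 1); the other successor 6 is not.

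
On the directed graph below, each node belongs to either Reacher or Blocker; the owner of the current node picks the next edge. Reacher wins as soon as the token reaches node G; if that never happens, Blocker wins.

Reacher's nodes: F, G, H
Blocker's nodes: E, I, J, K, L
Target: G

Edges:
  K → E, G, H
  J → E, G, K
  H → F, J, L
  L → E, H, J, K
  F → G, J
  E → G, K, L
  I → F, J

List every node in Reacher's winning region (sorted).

A0 = {G}
A1: add {F} — F (Reacher) has F→G.
A2: add {H} — H (Reacher) has H→F.
A3 = A2; e.g. E (Blocker) can still go to K. Fixed point.
Reacher's winning region = {F, G, H}.

F, G, H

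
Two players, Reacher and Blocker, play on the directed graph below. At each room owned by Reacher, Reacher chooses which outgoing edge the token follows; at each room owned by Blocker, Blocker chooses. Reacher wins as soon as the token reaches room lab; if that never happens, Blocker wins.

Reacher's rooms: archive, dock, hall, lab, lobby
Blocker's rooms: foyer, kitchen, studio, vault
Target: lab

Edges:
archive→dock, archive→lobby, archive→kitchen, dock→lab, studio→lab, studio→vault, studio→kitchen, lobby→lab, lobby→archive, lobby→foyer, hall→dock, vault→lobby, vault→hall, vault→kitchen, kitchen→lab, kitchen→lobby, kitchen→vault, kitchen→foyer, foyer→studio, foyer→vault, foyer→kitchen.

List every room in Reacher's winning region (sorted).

archive, dock, hall, lab, lobby

A0 = {lab}
A1: add {dock, lobby} — dock (Reacher) has dock→lab; lobby (Reacher) has lobby→lab.
A2: add {archive, hall} — archive (Reacher) has archive→dock; hall (Reacher) has hall→dock.
A3 = A2; e.g. studio (Blocker) can still go to vault. Fixed point.
Reacher's winning region = {archive, dock, hall, lab, lobby}.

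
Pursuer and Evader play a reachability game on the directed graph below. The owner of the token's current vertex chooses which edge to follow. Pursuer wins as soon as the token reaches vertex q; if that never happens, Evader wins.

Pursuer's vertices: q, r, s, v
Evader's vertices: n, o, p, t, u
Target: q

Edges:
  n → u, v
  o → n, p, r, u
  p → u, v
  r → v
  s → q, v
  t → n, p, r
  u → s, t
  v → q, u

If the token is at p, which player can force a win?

A0 = {q}
A1: add {s, v} — s (Pursuer) has s→q; v (Pursuer) has v→q.
A2: add {r} — r (Pursuer) has r→v.
A3 = A2; e.g. n (Evader) can still go to u. Fixed point.
p never enters the attractor, so Evader can avoid the target forever.

Evader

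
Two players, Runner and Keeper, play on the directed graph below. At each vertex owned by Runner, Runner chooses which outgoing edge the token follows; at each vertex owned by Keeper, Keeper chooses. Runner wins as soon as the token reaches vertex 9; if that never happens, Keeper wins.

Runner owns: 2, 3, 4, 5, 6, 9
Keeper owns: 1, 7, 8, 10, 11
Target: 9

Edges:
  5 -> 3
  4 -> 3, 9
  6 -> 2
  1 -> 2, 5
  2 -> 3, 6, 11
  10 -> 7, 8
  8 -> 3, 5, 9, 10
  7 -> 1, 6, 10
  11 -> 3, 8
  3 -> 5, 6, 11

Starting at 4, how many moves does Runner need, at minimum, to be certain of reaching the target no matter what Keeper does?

A0 = {9}
A1: add {4} — 4 (Runner) has 4→9.
A2 = A1; e.g. 1 (Keeper) can still go to 2. Fixed point.
4 enters the attractor at level 1, so Runner can force the target in 1 move from there.

1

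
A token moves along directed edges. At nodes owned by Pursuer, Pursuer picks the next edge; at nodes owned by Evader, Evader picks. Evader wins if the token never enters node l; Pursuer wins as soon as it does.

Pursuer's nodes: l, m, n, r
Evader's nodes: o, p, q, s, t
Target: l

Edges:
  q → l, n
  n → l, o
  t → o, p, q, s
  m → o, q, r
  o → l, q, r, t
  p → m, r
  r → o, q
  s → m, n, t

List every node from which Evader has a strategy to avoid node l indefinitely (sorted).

A0 = {l}
A1: add {n} — n (Pursuer) has n→l.
A2: add {q} — q (Evader): all of {l, n} already in.
A3: add {m, r} — m (Pursuer) has m→q; r (Pursuer) has r→q.
A4: add {p} — p (Evader): all of {m, r} already in.
A5 = A4; e.g. o (Evader) can still go to t. Fixed point.
Pursuer's attractor = {l, m, n, p, q, r}; Evader avoids the target exactly from the complement.

o, s, t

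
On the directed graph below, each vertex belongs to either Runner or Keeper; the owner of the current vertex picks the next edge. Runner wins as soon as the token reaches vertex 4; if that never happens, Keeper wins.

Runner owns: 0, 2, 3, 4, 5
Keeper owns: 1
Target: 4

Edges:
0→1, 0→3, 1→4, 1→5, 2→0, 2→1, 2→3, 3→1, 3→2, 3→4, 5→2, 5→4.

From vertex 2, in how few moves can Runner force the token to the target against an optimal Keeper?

A0 = {4}
A1: add {3, 5} — 3 (Runner) has 3→4; 5 (Runner) has 5→4.
A2: add {0, 1, 2} — 0 (Runner) has 0→3; 1 (Keeper): all of {4, 5} already in; 2 (Runner) has 2→3.
A2 = all vertices. Fixed point.
2 enters the attractor at level 2, so Runner can force the target in 2 moves from there.

2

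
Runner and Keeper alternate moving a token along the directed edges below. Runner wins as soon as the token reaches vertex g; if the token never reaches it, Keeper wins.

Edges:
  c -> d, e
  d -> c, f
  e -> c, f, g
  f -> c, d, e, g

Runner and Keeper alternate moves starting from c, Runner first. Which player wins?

Track states (vertex, player-to-move).
A0 = {(g,Runner), (g,Keeper)}
A1: add {(e,Runner), (f,Runner)}.
A2 = A1; e.g. (c,Runner) stays out. (c,Runner) never enters ⇒ Keeper avoids the target.

Keeper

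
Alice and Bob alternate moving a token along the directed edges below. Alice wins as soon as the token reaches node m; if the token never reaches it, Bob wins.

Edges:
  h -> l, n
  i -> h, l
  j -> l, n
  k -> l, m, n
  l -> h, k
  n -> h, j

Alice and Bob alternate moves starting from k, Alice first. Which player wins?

Track states (vertex, player-to-move).
A0 = {(m,Alice), (m,Bob)}
A1: add {(k,Alice)}.
(k,Alice) ∈ A1 ⇒ Alice forces the target.

Alice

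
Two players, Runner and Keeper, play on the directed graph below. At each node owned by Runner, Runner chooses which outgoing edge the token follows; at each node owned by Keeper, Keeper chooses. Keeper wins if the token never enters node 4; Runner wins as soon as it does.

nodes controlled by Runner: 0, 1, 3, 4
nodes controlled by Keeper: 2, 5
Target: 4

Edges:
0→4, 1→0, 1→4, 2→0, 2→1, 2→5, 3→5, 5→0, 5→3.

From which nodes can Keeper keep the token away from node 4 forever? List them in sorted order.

A0 = {4}
A1: add {0, 1} — 0 (Runner) has 0→4; 1 (Runner) has 1→4.
A2 = A1; e.g. 2 (Keeper) can still go to 5. Fixed point.
Runner's attractor = {0, 1, 4}; Keeper avoids the target exactly from the complement.

2, 3, 5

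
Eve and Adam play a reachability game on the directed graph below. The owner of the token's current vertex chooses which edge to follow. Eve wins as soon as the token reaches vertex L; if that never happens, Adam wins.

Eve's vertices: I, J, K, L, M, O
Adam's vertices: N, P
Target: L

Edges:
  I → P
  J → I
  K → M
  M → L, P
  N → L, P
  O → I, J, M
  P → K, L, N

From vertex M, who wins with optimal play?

A0 = {L}
A1: add {M} — M (Eve) has M→L.
M ∈ A1, so Eve can force the target.

Eve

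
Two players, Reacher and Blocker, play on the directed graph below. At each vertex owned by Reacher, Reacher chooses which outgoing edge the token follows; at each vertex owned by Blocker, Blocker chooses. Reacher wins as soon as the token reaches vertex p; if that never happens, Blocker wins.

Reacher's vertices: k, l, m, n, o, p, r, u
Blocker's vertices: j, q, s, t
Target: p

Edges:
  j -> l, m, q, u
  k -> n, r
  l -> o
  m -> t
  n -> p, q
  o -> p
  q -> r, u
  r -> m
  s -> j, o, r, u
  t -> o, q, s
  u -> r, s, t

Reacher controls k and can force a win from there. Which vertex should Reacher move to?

n

A0 = {p}
A1: add {n, o} — n (Reacher) has n→p; o (Reacher) has o→p.
A2: add {k, l} — k (Reacher) has k→n; l (Reacher) has l→o.
A3 = A2; e.g. j (Blocker) can still go to m. Fixed point.
From k, successor n is in the attractor (rank 1); the other successor r is not.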